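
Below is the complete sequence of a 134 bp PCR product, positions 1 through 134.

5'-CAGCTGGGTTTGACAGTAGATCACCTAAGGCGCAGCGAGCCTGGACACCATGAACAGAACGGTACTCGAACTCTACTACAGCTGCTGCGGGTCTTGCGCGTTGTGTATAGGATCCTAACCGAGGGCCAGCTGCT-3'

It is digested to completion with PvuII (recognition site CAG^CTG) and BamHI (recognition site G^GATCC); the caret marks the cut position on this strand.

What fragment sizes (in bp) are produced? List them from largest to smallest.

PvuII sites (CAGCTG) start at positions 1, 79, 127.
PvuII cuts after base 3 of each site, so after positions 3, 81, 129.
The BamHI site (GGATCC) starts at position 110.
BamHI cuts after the first base of each site, so after position 110.
Combined cut positions: 3, 81, 110, 129.
Linear molecule, 4 cuts → 5 fragments:
  1–3 → 3 bp
  4–81 → 78 bp
  82–110 → 29 bp
  111–129 → 19 bp
  130–134 → 5 bp
Sorted largest to smallest: 78, 29, 19, 5, 3 bp.

78, 29, 19, 5, 3 bp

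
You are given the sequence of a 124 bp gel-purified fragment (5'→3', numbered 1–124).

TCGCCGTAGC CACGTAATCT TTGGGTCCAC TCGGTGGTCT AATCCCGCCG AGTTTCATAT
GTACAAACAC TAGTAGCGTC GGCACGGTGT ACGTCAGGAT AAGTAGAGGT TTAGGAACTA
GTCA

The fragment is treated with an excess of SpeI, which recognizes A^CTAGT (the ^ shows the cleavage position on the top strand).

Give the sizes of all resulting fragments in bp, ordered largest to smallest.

SpeI sites (ACTAGT) start at positions 69, 117.
SpeI cuts after the first base of each site, so after positions 69, 117.
Linear molecule, 2 cuts → 3 fragments:
  1–69 → 69 bp
  70–117 → 48 bp
  118–124 → 7 bp
Sorted largest to smallest: 69, 48, 7 bp.

69, 48, 7 bp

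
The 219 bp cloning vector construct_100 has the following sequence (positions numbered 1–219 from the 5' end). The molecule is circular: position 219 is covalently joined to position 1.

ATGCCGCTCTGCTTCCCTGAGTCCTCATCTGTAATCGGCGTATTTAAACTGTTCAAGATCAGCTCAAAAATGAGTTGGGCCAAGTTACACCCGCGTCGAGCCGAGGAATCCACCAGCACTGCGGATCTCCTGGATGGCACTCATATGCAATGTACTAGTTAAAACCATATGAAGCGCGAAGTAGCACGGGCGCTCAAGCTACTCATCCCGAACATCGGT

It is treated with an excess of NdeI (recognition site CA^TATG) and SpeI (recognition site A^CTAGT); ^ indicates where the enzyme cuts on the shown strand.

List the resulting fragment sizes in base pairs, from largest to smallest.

195, 13, 11 bp

NdeI sites (CATATG) start at positions 142, 166.
NdeI cuts after base 2 of each site, so after positions 143, 167.
The SpeI site (ACTAGT) starts at position 154.
SpeI cuts after the first base of each site, so after position 154.
Combined cut positions: 143, 154, 167.
Circular molecule, 3 cuts → 3 fragments:
  144–154 → 11 bp
  155–167 → 13 bp
  168–219 then 1–143 → 52 + 143 = 195 bp
Sorted largest to smallest: 195, 13, 11 bp.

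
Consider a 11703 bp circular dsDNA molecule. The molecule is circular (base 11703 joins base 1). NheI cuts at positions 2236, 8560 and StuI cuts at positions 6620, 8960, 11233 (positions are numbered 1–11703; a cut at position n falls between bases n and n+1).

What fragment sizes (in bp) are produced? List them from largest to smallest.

Combined cut positions (sorted): 2236, 6620, 8560, 8960, 11233.
Circular molecule, 5 cuts → 5 fragments:
  6620 − 2236 = 4384 bp
  8560 − 6620 = 1940 bp
  8960 − 8560 = 400 bp
  11233 − 8960 = 2273 bp
  wrap: 11703 − 11233 + 2236 = 2706 bp
Sorted largest to smallest: 4384, 2706, 2273, 1940, 400 bp.

4384, 2706, 2273, 1940, 400 bp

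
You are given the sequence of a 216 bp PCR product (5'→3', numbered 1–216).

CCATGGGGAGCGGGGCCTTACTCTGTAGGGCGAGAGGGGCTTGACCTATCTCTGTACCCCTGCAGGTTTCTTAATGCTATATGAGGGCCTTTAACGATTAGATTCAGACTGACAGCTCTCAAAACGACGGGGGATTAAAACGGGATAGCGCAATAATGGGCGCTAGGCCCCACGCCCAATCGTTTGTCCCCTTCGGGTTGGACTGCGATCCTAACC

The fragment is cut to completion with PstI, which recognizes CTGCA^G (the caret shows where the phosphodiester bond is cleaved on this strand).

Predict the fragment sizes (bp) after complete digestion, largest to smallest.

The PstI site (CTGCAG) starts at position 60.
PstI cuts after base 5 of each site (before the last base), so after position 64.
Linear molecule, 1 cut → 2 fragments:
  1–64 → 64 bp
  65–216 → 152 bp
Sorted largest to smallest: 152, 64 bp.

152, 64 bp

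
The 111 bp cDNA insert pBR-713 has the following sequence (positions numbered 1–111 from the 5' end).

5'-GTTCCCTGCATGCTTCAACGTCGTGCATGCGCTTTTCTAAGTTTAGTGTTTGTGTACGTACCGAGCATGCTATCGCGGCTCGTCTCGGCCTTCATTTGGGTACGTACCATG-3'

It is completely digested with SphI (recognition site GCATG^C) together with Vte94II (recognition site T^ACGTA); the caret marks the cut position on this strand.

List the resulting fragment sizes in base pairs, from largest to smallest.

32, 26, 17, 14, 12, 10 bp

SphI sites (GCATGC) start at positions 8, 25, 65.
SphI cuts after base 5 of each site (before the last base), so after positions 12, 29, 69.
Vte94II sites (TACGTA) start at positions 55, 101.
Vte94II cuts after the first base of each site, so after positions 55, 101.
Combined cut positions: 12, 29, 55, 69, 101.
Linear molecule, 5 cuts → 6 fragments:
  1–12 → 12 bp
  13–29 → 17 bp
  30–55 → 26 bp
  56–69 → 14 bp
  70–101 → 32 bp
  102–111 → 10 bp
Sorted largest to smallest: 32, 26, 17, 14, 12, 10 bp.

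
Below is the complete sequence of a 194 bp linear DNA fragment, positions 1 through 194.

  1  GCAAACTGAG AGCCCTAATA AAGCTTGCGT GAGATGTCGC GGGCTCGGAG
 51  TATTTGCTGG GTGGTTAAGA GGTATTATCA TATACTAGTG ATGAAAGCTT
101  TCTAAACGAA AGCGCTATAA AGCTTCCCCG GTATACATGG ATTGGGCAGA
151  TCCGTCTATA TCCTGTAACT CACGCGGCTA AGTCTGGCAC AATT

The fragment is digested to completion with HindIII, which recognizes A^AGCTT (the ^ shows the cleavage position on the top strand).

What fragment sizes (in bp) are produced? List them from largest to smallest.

HindIII sites (AAGCTT) start at positions 21, 95, 120.
HindIII cuts after the first base of each site, so after positions 21, 95, 120.
Linear molecule, 3 cuts → 4 fragments:
  1–21 → 21 bp
  22–95 → 74 bp
  96–120 → 25 bp
  121–194 → 74 bp
Sorted largest to smallest: 74, 74, 25, 21 bp.

74, 74, 25, 21 bp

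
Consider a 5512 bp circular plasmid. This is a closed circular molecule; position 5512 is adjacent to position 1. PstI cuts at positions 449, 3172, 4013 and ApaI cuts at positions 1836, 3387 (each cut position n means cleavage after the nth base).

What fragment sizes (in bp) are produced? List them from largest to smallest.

1948, 1387, 1336, 626, 215 bp

Combined cut positions (sorted): 449, 1836, 3172, 3387, 4013.
Circular molecule, 5 cuts → 5 fragments:
  1836 − 449 = 1387 bp
  3172 − 1836 = 1336 bp
  3387 − 3172 = 215 bp
  4013 − 3387 = 626 bp
  wrap: 5512 − 4013 + 449 = 1948 bp
Sorted largest to smallest: 1948, 1387, 1336, 626, 215 bp.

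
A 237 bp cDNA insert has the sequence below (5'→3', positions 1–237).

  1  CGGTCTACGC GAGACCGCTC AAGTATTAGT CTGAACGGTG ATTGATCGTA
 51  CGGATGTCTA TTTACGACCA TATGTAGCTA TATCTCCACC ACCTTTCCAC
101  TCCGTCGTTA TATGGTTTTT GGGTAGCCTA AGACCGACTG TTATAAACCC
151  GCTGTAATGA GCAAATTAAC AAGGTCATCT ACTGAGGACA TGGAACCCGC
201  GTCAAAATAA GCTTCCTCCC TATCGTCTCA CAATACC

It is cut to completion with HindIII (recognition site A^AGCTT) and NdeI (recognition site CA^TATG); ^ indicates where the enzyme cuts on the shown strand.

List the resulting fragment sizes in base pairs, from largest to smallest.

139, 70, 28 bp

The HindIII site (AAGCTT) starts at position 209.
HindIII cuts after the first base of each site, so after position 209.
The NdeI site (CATATG) starts at position 69.
NdeI cuts after base 2 of each site, so after position 70.
Combined cut positions: 70, 209.
Linear molecule, 2 cuts → 3 fragments:
  1–70 → 70 bp
  71–209 → 139 bp
  210–237 → 28 bp
Sorted largest to smallest: 139, 70, 28 bp.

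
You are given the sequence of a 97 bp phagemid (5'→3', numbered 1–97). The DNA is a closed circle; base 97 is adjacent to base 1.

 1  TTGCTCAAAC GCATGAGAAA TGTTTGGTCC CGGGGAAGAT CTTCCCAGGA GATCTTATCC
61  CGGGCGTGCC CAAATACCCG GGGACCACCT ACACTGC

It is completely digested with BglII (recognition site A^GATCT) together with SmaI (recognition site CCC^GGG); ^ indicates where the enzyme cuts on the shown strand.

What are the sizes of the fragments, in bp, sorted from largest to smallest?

BglII sites (AGATCT) start at positions 37, 50.
BglII cuts after the first base of each site, so after positions 37, 50.
SmaI sites (CCCGGG) start at positions 29, 59, 77.
SmaI cuts after base 3 of each site, so after positions 31, 61, 79.
Combined cut positions: 31, 37, 50, 61, 79.
Circular molecule, 5 cuts → 5 fragments:
  32–37 → 6 bp
  38–50 → 13 bp
  51–61 → 11 bp
  62–79 → 18 bp
  80–97 then 1–31 → 18 + 31 = 49 bp
Sorted largest to smallest: 49, 18, 13, 11, 6 bp.

49, 18, 13, 11, 6 bp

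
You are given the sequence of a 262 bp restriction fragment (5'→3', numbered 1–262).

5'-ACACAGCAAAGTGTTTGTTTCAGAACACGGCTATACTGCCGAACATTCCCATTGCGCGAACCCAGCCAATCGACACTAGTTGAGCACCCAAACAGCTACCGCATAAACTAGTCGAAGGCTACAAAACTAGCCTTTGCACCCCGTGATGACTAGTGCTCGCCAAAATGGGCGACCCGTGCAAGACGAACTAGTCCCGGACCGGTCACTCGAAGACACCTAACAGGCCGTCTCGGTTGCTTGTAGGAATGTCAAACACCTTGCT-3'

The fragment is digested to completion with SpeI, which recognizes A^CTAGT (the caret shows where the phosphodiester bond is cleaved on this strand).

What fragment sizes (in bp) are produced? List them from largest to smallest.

75, 75, 42, 38, 32 bp

SpeI sites (ACTAGT) start at positions 75, 107, 149, 187.
SpeI cuts after the first base of each site, so after positions 75, 107, 149, 187.
Linear molecule, 4 cuts → 5 fragments:
  1–75 → 75 bp
  76–107 → 32 bp
  108–149 → 42 bp
  150–187 → 38 bp
  188–262 → 75 bp
Sorted largest to smallest: 75, 75, 42, 38, 32 bp.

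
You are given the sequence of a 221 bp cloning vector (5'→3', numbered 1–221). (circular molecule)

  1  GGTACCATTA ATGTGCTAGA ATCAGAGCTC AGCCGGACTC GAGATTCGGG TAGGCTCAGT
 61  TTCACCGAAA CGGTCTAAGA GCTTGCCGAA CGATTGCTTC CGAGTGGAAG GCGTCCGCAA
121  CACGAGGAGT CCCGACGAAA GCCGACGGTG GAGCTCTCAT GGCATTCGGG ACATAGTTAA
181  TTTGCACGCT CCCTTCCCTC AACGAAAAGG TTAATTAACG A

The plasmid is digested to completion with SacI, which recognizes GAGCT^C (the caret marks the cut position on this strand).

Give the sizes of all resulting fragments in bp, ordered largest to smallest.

SacI sites (GAGCTC) start at positions 25, 151.
SacI cuts after base 5 of each site (before the last base), so after positions 29, 155.
Circular molecule, 2 cuts → 2 fragments:
  30–155 → 126 bp
  156–221 then 1–29 → 66 + 29 = 95 bp
Sorted largest to smallest: 126, 95 bp.

126, 95 bp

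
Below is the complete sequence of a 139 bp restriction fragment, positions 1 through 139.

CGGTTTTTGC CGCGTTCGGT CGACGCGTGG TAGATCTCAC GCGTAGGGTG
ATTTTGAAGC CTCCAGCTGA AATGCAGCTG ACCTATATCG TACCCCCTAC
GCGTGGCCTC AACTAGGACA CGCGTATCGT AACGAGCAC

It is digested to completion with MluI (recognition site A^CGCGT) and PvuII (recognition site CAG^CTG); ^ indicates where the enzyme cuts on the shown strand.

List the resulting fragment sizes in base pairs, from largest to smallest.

27, 23, 22, 21, 19, 16, 11 bp

MluI sites (ACGCGT) start at positions 23, 39, 99, 120.
MluI cuts after the first base of each site, so after positions 23, 39, 99, 120.
PvuII sites (CAGCTG) start at positions 64, 75.
PvuII cuts after base 3 of each site, so after positions 66, 77.
Combined cut positions: 23, 39, 66, 77, 99, 120.
Linear molecule, 6 cuts → 7 fragments:
  1–23 → 23 bp
  24–39 → 16 bp
  40–66 → 27 bp
  67–77 → 11 bp
  78–99 → 22 bp
  100–120 → 21 bp
  121–139 → 19 bp
Sorted largest to smallest: 27, 23, 22, 21, 19, 16, 11 bp.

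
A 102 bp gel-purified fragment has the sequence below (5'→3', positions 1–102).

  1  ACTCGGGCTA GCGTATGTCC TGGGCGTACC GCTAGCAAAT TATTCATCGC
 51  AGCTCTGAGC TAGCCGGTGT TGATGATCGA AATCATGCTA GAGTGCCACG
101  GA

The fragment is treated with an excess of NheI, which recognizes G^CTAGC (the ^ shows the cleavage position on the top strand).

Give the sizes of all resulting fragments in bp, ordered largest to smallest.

43, 28, 24, 7 bp

NheI sites (GCTAGC) start at positions 7, 31, 59.
NheI cuts after the first base of each site, so after positions 7, 31, 59.
Linear molecule, 3 cuts → 4 fragments:
  1–7 → 7 bp
  8–31 → 24 bp
  32–59 → 28 bp
  60–102 → 43 bp
Sorted largest to smallest: 43, 28, 24, 7 bp.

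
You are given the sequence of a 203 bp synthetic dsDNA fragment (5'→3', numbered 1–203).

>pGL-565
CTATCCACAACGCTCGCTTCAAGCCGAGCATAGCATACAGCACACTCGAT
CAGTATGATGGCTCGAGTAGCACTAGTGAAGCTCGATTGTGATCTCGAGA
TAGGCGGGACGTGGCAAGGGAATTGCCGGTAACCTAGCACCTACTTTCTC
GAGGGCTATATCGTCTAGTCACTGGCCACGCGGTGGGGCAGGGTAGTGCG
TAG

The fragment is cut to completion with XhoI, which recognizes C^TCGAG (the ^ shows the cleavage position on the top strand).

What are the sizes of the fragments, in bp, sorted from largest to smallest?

XhoI sites (CTCGAG) start at positions 62, 94, 148.
XhoI cuts after the first base of each site, so after positions 62, 94, 148.
Linear molecule, 3 cuts → 4 fragments:
  1–62 → 62 bp
  63–94 → 32 bp
  95–148 → 54 bp
  149–203 → 55 bp
Sorted largest to smallest: 62, 55, 54, 32 bp.

62, 55, 54, 32 bp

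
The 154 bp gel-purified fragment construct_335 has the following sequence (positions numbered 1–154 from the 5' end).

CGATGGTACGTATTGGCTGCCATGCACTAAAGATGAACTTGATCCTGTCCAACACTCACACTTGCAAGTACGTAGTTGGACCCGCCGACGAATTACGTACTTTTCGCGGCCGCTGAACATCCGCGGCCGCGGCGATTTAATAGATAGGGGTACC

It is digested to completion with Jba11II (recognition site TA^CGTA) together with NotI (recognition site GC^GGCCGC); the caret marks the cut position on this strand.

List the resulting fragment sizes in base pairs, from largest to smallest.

62, 30, 25, 17, 12, 8 bp

Jba11II sites (TACGTA) start at positions 7, 69, 94.
Jba11II cuts after base 2 of each site, so after positions 8, 70, 95.
NotI sites (GCGGCCGC) start at positions 106, 123.
NotI cuts after base 2 of each site, so after positions 107, 124.
Combined cut positions: 8, 70, 95, 107, 124.
Linear molecule, 5 cuts → 6 fragments:
  1–8 → 8 bp
  9–70 → 62 bp
  71–95 → 25 bp
  96–107 → 12 bp
  108–124 → 17 bp
  125–154 → 30 bp
Sorted largest to smallest: 62, 30, 25, 17, 12, 8 bp.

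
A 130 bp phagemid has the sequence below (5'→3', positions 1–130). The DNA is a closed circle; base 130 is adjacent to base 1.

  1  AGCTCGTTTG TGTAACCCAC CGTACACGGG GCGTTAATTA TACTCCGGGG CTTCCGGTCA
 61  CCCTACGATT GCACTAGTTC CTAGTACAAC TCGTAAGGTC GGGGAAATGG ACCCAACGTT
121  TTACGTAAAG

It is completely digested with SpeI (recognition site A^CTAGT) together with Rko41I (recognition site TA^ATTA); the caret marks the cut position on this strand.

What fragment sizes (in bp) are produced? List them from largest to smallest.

The SpeI site (ACTAGT) starts at position 73.
SpeI cuts after the first base of each site, so after position 73.
The Rko41I site (TAATTA) starts at position 35.
Rko41I cuts after base 2 of each site, so after position 36.
Combined cut positions: 36, 73.
Circular molecule, 2 cuts → 2 fragments:
  37–73 → 37 bp
  74–130 then 1–36 → 57 + 36 = 93 bp
Sorted largest to smallest: 93, 37 bp.

93, 37 bp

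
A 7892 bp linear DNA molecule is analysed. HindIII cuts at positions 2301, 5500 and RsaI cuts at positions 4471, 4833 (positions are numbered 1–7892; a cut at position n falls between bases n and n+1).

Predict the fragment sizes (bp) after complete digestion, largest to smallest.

2392, 2301, 2170, 667, 362 bp

Combined cut positions (sorted): 2301, 4471, 4833, 5500.
Linear molecule, 4 cuts → 5 fragments:
  2301 − 0 = 2301 bp
  4471 − 2301 = 2170 bp
  4833 − 4471 = 362 bp
  5500 − 4833 = 667 bp
  7892 − 5500 = 2392 bp
Sorted largest to smallest: 2392, 2301, 2170, 667, 362 bp.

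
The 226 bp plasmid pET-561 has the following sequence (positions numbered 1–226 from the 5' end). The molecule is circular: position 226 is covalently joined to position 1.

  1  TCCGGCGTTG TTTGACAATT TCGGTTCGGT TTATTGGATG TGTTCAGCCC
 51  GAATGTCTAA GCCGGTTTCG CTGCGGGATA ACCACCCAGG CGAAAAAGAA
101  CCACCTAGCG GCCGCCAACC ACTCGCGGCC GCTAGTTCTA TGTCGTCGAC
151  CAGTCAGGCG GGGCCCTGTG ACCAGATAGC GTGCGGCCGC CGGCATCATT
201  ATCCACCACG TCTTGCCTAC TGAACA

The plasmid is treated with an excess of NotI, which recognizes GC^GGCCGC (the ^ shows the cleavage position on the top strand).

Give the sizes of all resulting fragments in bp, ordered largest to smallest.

151, 58, 17 bp

NotI sites (GCGGCCGC) start at positions 108, 125, 183.
NotI cuts after base 2 of each site, so after positions 109, 126, 184.
Circular molecule, 3 cuts → 3 fragments:
  110–126 → 17 bp
  127–184 → 58 bp
  185–226 then 1–109 → 42 + 109 = 151 bp
Sorted largest to smallest: 151, 58, 17 bp.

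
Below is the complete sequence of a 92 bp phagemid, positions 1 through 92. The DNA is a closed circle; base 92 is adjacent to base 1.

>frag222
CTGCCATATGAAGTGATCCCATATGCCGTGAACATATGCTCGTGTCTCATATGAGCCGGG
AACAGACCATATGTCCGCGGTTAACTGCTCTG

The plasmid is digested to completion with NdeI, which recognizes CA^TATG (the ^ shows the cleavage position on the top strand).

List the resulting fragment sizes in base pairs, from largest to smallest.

29, 20, 15, 15, 13 bp

NdeI sites (CATATG) start at positions 5, 20, 33, 48, 68.
NdeI cuts after base 2 of each site, so after positions 6, 21, 34, 49, 69.
Circular molecule, 5 cuts → 5 fragments:
  7–21 → 15 bp
  22–34 → 13 bp
  35–49 → 15 bp
  50–69 → 20 bp
  70–92 then 1–6 → 23 + 6 = 29 bp
Sorted largest to smallest: 29, 20, 15, 15, 13 bp.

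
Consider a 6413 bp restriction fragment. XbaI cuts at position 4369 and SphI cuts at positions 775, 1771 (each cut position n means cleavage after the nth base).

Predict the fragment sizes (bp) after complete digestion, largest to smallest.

Combined cut positions (sorted): 775, 1771, 4369.
Linear molecule, 3 cuts → 4 fragments:
  775 − 0 = 775 bp
  1771 − 775 = 996 bp
  4369 − 1771 = 2598 bp
  6413 − 4369 = 2044 bp
Sorted largest to smallest: 2598, 2044, 996, 775 bp.

2598, 2044, 996, 775 bp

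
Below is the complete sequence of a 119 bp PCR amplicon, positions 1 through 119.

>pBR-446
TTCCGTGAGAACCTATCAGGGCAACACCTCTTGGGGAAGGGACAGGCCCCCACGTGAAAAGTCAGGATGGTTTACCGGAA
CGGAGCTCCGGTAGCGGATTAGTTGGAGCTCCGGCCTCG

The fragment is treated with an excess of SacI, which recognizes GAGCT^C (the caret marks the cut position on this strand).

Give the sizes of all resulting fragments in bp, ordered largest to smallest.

SacI sites (GAGCTC) start at positions 83, 106.
SacI cuts after base 5 of each site (before the last base), so after positions 87, 110.
Linear molecule, 2 cuts → 3 fragments:
  1–87 → 87 bp
  88–110 → 23 bp
  111–119 → 9 bp
Sorted largest to smallest: 87, 23, 9 bp.

87, 23, 9 bp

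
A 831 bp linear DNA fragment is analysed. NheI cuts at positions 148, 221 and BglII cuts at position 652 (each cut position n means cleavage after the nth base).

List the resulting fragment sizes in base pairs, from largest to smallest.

431, 179, 148, 73 bp

Combined cut positions (sorted): 148, 221, 652.
Linear molecule, 3 cuts → 4 fragments:
  148 − 0 = 148 bp
  221 − 148 = 73 bp
  652 − 221 = 431 bp
  831 − 652 = 179 bp
Sorted largest to smallest: 431, 179, 148, 73 bp.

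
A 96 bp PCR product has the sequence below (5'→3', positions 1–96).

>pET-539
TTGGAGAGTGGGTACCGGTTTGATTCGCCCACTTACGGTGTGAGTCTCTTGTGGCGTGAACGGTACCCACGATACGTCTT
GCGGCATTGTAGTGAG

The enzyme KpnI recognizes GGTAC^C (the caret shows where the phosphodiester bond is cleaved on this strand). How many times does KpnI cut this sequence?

2

GGTACC occurs starting at positions 11, 62.
KpnI cuts at 2 sites.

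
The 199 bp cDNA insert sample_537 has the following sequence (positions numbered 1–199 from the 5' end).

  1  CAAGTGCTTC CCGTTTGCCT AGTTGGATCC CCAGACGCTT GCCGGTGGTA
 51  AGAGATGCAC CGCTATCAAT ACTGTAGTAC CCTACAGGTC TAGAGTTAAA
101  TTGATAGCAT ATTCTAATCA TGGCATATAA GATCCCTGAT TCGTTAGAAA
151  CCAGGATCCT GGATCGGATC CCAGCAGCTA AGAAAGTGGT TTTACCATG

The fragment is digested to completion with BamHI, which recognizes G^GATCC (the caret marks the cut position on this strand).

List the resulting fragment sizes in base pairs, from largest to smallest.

BamHI sites (GGATCC) start at positions 25, 154, 166.
BamHI cuts after the first base of each site, so after positions 25, 154, 166.
Linear molecule, 3 cuts → 4 fragments:
  1–25 → 25 bp
  26–154 → 129 bp
  155–166 → 12 bp
  167–199 → 33 bp
Sorted largest to smallest: 129, 33, 25, 12 bp.

129, 33, 25, 12 bp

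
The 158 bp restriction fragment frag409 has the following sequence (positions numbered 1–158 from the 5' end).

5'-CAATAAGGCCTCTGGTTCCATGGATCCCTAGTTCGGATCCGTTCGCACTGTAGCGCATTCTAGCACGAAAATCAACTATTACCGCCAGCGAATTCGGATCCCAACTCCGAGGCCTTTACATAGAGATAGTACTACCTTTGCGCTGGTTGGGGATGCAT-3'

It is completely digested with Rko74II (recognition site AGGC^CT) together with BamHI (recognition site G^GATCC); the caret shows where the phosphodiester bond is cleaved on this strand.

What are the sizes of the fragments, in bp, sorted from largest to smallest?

Rko74II sites (AGGCCT) start at positions 6, 110.
Rko74II cuts after base 4 of each site, so after positions 9, 113.
BamHI sites (GGATCC) start at positions 22, 35, 96.
BamHI cuts after the first base of each site, so after positions 22, 35, 96.
Combined cut positions: 9, 22, 35, 96, 113.
Linear molecule, 5 cuts → 6 fragments:
  1–9 → 9 bp
  10–22 → 13 bp
  23–35 → 13 bp
  36–96 → 61 bp
  97–113 → 17 bp
  114–158 → 45 bp
Sorted largest to smallest: 61, 45, 17, 13, 13, 9 bp.

61, 45, 17, 13, 13, 9 bp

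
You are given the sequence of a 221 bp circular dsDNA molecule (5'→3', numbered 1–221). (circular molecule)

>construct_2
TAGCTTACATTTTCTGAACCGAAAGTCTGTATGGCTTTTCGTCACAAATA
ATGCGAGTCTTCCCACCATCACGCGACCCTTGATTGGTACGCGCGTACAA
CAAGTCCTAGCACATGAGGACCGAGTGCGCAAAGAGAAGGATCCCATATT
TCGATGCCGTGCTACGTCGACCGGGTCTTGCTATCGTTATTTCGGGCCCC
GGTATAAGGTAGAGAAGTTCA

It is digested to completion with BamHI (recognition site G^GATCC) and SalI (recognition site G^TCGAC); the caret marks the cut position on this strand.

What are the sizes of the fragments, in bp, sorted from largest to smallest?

194, 27 bp

The BamHI site (GGATCC) starts at position 139.
BamHI cuts after the first base of each site, so after position 139.
The SalI site (GTCGAC) starts at position 166.
SalI cuts after the first base of each site, so after position 166.
Combined cut positions: 139, 166.
Circular molecule, 2 cuts → 2 fragments:
  140–166 → 27 bp
  167–221 then 1–139 → 55 + 139 = 194 bp
Sorted largest to smallest: 194, 27 bp.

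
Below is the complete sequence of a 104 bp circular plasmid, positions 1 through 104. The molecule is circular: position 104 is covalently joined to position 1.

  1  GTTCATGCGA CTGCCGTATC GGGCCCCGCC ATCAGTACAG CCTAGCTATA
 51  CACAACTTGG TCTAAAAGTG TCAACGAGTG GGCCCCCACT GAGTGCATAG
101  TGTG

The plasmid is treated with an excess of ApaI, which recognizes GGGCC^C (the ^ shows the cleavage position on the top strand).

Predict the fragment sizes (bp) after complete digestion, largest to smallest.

ApaI sites (GGGCCC) start at positions 21, 80.
ApaI cuts after base 5 of each site (before the last base), so after positions 25, 84.
Circular molecule, 2 cuts → 2 fragments:
  26–84 → 59 bp
  85–104 then 1–25 → 20 + 25 = 45 bp
Sorted largest to smallest: 59, 45 bp.

59, 45 bp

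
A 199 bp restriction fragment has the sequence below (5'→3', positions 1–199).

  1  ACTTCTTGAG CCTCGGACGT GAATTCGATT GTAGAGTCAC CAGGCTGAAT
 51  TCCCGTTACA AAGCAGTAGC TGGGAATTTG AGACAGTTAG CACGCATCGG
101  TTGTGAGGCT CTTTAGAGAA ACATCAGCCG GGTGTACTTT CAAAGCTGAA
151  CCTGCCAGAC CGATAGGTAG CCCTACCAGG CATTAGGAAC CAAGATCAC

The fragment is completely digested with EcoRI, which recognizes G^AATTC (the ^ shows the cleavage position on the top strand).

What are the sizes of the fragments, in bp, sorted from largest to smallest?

EcoRI sites (GAATTC) start at positions 21, 47.
EcoRI cuts after the first base of each site, so after positions 21, 47.
Linear molecule, 2 cuts → 3 fragments:
  1–21 → 21 bp
  22–47 → 26 bp
  48–199 → 152 bp
Sorted largest to smallest: 152, 26, 21 bp.

152, 26, 21 bp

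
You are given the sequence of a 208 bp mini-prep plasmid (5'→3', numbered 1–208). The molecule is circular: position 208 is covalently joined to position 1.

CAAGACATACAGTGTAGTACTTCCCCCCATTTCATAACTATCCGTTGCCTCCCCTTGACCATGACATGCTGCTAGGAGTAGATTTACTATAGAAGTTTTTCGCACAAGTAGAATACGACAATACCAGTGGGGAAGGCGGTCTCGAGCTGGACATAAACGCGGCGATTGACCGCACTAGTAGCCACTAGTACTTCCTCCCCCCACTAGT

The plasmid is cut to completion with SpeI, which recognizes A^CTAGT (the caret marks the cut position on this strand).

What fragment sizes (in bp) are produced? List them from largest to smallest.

179, 19, 10 bp

SpeI sites (ACTAGT) start at positions 174, 184, 203.
SpeI cuts after the first base of each site, so after positions 174, 184, 203.
Circular molecule, 3 cuts → 3 fragments:
  175–184 → 10 bp
  185–203 → 19 bp
  204–208 then 1–174 → 5 + 174 = 179 bp
Sorted largest to smallest: 179, 19, 10 bp.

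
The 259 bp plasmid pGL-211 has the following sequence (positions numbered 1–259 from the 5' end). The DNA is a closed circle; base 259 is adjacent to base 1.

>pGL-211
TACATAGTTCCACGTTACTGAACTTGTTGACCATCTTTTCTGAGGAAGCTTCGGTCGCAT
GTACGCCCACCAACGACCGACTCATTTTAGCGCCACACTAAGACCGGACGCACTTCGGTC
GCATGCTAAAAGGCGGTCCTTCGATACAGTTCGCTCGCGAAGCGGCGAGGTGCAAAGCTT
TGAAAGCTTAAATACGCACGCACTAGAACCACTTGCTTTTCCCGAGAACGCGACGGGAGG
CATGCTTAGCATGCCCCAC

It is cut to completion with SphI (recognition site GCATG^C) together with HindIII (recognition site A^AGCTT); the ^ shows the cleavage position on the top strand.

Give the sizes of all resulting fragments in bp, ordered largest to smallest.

79, 60, 52, 50, 9, 9 bp

SphI sites (GCATGC) start at positions 121, 240, 249.
SphI cuts after base 5 of each site (before the last base), so after positions 125, 244, 253.
HindIII sites (AAGCTT) start at positions 46, 175, 184.
HindIII cuts after the first base of each site, so after positions 46, 175, 184.
Combined cut positions: 46, 125, 175, 184, 244, 253.
Circular molecule, 6 cuts → 6 fragments:
  47–125 → 79 bp
  126–175 → 50 bp
  176–184 → 9 bp
  185–244 → 60 bp
  245–253 → 9 bp
  254–259 then 1–46 → 6 + 46 = 52 bp
Sorted largest to smallest: 79, 60, 52, 50, 9, 9 bp.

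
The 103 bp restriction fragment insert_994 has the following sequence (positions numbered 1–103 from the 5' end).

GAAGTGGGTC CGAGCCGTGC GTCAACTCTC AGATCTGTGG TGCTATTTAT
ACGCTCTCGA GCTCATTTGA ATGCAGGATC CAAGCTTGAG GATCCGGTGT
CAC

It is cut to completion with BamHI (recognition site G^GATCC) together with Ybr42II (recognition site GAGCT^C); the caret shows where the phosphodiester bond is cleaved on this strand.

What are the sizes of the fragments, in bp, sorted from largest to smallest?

63, 14, 13, 13 bp

BamHI sites (GGATCC) start at positions 76, 90.
BamHI cuts after the first base of each site, so after positions 76, 90.
The Ybr42II site (GAGCTC) starts at position 59.
Ybr42II cuts after base 5 of each site (before the last base), so after position 63.
Combined cut positions: 63, 76, 90.
Linear molecule, 3 cuts → 4 fragments:
  1–63 → 63 bp
  64–76 → 13 bp
  77–90 → 14 bp
  91–103 → 13 bp
Sorted largest to smallest: 63, 14, 13, 13 bp.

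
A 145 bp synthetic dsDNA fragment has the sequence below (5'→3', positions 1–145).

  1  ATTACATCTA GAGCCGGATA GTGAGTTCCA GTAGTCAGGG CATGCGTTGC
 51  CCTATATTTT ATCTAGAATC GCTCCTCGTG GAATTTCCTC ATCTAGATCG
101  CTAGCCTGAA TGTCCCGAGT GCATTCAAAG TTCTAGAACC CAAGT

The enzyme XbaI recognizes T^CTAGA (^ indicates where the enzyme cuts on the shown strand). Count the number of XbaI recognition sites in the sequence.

TCTAGA occurs starting at positions 7, 62, 92, 132.
XbaI cuts at 4 sites.

4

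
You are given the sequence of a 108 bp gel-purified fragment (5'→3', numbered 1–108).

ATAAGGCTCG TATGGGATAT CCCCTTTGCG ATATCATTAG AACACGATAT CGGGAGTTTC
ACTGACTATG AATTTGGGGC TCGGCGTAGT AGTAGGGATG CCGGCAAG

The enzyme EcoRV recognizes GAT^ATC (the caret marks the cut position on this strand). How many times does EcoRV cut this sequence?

3

GATATC occurs starting at positions 16, 30, 46.
EcoRV cuts at 3 sites.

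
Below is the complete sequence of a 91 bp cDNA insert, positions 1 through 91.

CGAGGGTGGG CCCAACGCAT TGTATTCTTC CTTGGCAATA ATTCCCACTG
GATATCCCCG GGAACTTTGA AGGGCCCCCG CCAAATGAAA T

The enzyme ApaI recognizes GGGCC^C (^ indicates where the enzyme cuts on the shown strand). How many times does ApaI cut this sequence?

2

GGGCCC occurs starting at positions 8, 72.
ApaI cuts at 2 sites.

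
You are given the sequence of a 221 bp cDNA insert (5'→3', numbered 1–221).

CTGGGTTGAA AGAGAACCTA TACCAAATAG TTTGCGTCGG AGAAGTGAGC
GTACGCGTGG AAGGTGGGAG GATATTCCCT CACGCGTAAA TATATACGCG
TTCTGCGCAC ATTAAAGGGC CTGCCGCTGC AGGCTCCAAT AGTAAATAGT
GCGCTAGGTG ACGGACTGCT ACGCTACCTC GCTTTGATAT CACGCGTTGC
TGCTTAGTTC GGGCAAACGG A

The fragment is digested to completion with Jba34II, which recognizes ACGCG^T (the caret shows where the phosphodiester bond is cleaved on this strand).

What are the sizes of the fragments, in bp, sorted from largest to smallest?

Jba34II sites (ACGCGT) start at positions 53, 82, 96, 192.
Jba34II cuts after base 5 of each site (before the last base), so after positions 57, 86, 100, 196.
Linear molecule, 4 cuts → 5 fragments:
  1–57 → 57 bp
  58–86 → 29 bp
  87–100 → 14 bp
  101–196 → 96 bp
  197–221 → 25 bp
Sorted largest to smallest: 96, 57, 29, 25, 14 bp.

96, 57, 29, 25, 14 bp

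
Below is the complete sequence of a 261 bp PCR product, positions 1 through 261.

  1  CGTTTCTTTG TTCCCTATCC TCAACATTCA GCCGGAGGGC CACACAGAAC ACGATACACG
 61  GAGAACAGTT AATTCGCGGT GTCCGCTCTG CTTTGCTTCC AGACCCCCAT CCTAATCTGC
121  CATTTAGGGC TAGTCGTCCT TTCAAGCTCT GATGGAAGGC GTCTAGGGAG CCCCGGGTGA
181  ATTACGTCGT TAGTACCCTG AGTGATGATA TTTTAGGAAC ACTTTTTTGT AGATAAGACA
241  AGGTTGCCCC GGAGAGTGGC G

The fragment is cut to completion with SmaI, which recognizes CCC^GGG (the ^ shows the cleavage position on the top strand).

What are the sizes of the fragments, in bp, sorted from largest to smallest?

174, 87 bp

The SmaI site (CCCGGG) starts at position 172.
SmaI cuts after base 3 of each site, so after position 174.
Linear molecule, 1 cut → 2 fragments:
  1–174 → 174 bp
  175–261 → 87 bp
Sorted largest to smallest: 174, 87 bp.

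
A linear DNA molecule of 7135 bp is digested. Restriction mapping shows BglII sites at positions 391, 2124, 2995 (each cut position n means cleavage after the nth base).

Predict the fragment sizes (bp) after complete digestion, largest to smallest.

4140, 1733, 871, 391 bp

Linear molecule, 3 cuts → 4 fragments:
  391 − 0 = 391 bp
  2124 − 391 = 1733 bp
  2995 − 2124 = 871 bp
  7135 − 2995 = 4140 bp
Sorted largest to smallest: 4140, 1733, 871, 391 bp.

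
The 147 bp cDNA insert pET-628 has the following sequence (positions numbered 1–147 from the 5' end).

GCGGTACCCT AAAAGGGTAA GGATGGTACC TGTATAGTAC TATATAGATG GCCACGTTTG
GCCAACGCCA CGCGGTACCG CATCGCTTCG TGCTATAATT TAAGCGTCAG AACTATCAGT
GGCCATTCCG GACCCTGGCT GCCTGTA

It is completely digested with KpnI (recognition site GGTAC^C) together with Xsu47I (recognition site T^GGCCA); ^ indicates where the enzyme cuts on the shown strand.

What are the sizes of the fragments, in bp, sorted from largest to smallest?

KpnI sites (GGTACC) start at positions 3, 25, 74.
KpnI cuts after base 5 of each site (before the last base), so after positions 7, 29, 78.
Xsu47I sites (TGGCCA) start at positions 49, 59, 120.
Xsu47I cuts after the first base of each site, so after positions 49, 59, 120.
Combined cut positions: 7, 29, 49, 59, 78, 120.
Linear molecule, 6 cuts → 7 fragments:
  1–7 → 7 bp
  8–29 → 22 bp
  30–49 → 20 bp
  50–59 → 10 bp
  60–78 → 19 bp
  79–120 → 42 bp
  121–147 → 27 bp
Sorted largest to smallest: 42, 27, 22, 20, 19, 10, 7 bp.

42, 27, 22, 20, 19, 10, 7 bp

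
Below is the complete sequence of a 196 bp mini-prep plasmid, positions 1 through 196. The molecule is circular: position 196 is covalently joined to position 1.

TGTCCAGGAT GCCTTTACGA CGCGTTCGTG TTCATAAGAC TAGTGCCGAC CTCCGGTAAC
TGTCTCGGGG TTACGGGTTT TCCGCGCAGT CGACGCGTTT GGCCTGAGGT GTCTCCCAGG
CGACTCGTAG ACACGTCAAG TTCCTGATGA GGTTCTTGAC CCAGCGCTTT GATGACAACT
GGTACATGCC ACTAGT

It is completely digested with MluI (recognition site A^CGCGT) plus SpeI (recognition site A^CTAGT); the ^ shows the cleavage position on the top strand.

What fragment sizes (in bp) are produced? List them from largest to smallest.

98, 54, 25, 19 bp

MluI sites (ACGCGT) start at positions 20, 93.
MluI cuts after the first base of each site, so after positions 20, 93.
SpeI sites (ACTAGT) start at positions 39, 191.
SpeI cuts after the first base of each site, so after positions 39, 191.
Combined cut positions: 20, 39, 93, 191.
Circular molecule, 4 cuts → 4 fragments:
  21–39 → 19 bp
  40–93 → 54 bp
  94–191 → 98 bp
  192–196 then 1–20 → 5 + 20 = 25 bp
Sorted largest to smallest: 98, 54, 25, 19 bp.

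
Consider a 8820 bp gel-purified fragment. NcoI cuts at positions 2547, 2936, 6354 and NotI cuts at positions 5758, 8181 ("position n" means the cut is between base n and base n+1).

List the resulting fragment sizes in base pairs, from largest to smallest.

2822, 2547, 1827, 639, 596, 389 bp

Combined cut positions (sorted): 2547, 2936, 5758, 6354, 8181.
Linear molecule, 5 cuts → 6 fragments:
  2547 − 0 = 2547 bp
  2936 − 2547 = 389 bp
  5758 − 2936 = 2822 bp
  6354 − 5758 = 596 bp
  8181 − 6354 = 1827 bp
  8820 − 8181 = 639 bp
Sorted largest to smallest: 2822, 2547, 1827, 639, 596, 389 bp.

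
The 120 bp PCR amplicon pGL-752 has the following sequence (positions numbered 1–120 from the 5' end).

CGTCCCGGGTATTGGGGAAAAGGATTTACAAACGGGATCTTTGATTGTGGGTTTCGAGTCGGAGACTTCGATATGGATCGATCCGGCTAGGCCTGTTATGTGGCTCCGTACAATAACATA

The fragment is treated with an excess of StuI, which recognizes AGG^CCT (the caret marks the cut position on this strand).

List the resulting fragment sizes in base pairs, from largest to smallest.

91, 29 bp

The StuI site (AGGCCT) starts at position 89.
StuI cuts after base 3 of each site, so after position 91.
Linear molecule, 1 cut → 2 fragments:
  1–91 → 91 bp
  92–120 → 29 bp
Sorted largest to smallest: 91, 29 bp.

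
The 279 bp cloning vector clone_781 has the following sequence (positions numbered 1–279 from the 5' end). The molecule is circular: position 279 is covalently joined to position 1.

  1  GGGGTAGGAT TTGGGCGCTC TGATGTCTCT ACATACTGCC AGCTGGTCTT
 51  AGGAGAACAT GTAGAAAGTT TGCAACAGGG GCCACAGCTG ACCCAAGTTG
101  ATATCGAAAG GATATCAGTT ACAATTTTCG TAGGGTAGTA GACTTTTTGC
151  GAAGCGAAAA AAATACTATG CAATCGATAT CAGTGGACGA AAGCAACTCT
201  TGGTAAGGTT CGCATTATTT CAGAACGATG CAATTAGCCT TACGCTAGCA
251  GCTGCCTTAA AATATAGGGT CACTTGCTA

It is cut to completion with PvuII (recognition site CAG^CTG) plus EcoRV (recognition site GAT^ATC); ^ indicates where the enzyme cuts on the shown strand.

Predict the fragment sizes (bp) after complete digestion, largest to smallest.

73, 70, 65, 45, 15, 11 bp

PvuII sites (CAGCTG) start at positions 40, 85, 249.
PvuII cuts after base 3 of each site, so after positions 42, 87, 251.
EcoRV sites (GATATC) start at positions 100, 111, 176.
EcoRV cuts after base 3 of each site, so after positions 102, 113, 178.
Combined cut positions: 42, 87, 102, 113, 178, 251.
Circular molecule, 6 cuts → 6 fragments:
  43–87 → 45 bp
  88–102 → 15 bp
  103–113 → 11 bp
  114–178 → 65 bp
  179–251 → 73 bp
  252–279 then 1–42 → 28 + 42 = 70 bp
Sorted largest to smallest: 73, 70, 65, 45, 15, 11 bp.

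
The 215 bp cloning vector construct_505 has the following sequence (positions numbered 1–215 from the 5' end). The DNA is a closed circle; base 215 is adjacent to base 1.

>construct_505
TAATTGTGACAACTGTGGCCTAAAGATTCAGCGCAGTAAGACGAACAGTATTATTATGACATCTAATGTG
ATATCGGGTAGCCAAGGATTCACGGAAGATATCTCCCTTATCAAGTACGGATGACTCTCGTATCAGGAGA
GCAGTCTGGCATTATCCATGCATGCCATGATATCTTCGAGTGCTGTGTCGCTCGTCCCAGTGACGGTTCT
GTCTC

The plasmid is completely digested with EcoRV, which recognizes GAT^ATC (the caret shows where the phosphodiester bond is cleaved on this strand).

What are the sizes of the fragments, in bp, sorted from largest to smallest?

116, 71, 28 bp

EcoRV sites (GATATC) start at positions 70, 98, 169.
EcoRV cuts after base 3 of each site, so after positions 72, 100, 171.
Circular molecule, 3 cuts → 3 fragments:
  73–100 → 28 bp
  101–171 → 71 bp
  172–215 then 1–72 → 44 + 72 = 116 bp
Sorted largest to smallest: 116, 71, 28 bp.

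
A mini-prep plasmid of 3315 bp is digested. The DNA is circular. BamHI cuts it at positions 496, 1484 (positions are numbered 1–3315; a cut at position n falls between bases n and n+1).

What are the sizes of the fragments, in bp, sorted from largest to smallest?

Circular molecule, 2 cuts → 2 fragments:
  1484 − 496 = 988 bp
  wrap: 3315 − 1484 + 496 = 2327 bp
Sorted largest to smallest: 2327, 988 bp.

2327, 988 bp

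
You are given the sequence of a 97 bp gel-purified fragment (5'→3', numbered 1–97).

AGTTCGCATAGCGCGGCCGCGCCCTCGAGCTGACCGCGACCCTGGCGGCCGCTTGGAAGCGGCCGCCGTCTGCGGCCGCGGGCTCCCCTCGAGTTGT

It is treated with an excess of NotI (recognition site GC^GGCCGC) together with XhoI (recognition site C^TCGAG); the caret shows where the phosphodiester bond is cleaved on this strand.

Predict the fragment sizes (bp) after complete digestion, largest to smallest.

22, 15, 14, 14, 13, 10, 9 bp

NotI sites (GCGGCCGC) start at positions 13, 45, 59, 72.
NotI cuts after base 2 of each site, so after positions 14, 46, 60, 73.
XhoI sites (CTCGAG) start at positions 24, 88.
XhoI cuts after the first base of each site, so after positions 24, 88.
Combined cut positions: 14, 24, 46, 60, 73, 88.
Linear molecule, 6 cuts → 7 fragments:
  1–14 → 14 bp
  15–24 → 10 bp
  25–46 → 22 bp
  47–60 → 14 bp
  61–73 → 13 bp
  74–88 → 15 bp
  89–97 → 9 bp
Sorted largest to smallest: 22, 15, 14, 14, 13, 10, 9 bp.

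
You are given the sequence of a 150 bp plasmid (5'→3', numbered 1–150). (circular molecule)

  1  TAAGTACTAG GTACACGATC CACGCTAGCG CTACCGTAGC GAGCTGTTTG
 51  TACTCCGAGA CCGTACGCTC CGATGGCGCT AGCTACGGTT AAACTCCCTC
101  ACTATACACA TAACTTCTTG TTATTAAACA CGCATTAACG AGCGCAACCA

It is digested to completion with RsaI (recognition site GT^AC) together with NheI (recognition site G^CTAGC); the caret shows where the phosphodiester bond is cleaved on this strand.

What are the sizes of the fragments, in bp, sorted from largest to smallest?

RsaI sites (GTAC) start at positions 4, 11, 50, 63.
RsaI cuts after base 2 of each site, so after positions 5, 12, 51, 64.
NheI sites (GCTAGC) start at positions 24, 78.
NheI cuts after the first base of each site, so after positions 24, 78.
Combined cut positions: 5, 12, 24, 51, 64, 78.
Circular molecule, 6 cuts → 6 fragments:
  6–12 → 7 bp
  13–24 → 12 bp
  25–51 → 27 bp
  52–64 → 13 bp
  65–78 → 14 bp
  79–150 then 1–5 → 72 + 5 = 77 bp
Sorted largest to smallest: 77, 27, 14, 13, 12, 7 bp.

77, 27, 14, 13, 12, 7 bp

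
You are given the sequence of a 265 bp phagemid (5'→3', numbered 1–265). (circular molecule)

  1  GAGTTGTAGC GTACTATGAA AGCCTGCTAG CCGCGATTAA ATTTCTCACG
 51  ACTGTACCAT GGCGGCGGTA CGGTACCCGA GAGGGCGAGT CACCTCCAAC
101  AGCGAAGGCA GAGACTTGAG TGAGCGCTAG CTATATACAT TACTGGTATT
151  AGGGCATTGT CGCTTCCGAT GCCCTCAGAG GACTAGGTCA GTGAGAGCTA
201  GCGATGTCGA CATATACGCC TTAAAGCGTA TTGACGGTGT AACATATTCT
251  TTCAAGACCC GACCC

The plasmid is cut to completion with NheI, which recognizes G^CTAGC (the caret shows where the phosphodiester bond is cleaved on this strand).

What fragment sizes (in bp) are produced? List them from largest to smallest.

NheI sites (GCTAGC) start at positions 26, 126, 197.
NheI cuts after the first base of each site, so after positions 26, 126, 197.
Circular molecule, 3 cuts → 3 fragments:
  27–126 → 100 bp
  127–197 → 71 bp
  198–265 then 1–26 → 68 + 26 = 94 bp
Sorted largest to smallest: 100, 94, 71 bp.

100, 94, 71 bp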